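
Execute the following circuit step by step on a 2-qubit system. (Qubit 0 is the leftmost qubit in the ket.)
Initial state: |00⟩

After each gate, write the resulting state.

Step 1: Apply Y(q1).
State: i|01⟩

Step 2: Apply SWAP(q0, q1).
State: i|10⟩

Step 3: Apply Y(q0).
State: |00⟩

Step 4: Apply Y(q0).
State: i|10⟩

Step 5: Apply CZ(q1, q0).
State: i|10⟩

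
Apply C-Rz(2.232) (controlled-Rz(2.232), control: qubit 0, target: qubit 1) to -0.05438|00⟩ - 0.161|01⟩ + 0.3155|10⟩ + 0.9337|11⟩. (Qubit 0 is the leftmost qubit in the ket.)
-0.05438|00⟩ - 0.161|01⟩ + (0.1386 - 0.2834i)|10⟩ + (0.4102 + 0.8388i)|11⟩

C-Rz(2.232) leaves the control-|0⟩ kets |00⟩, |01⟩ unchanged and applies Rz(2.232) to qubit 1 on the control-|1⟩ pair (|10⟩, |11⟩).
Rz(2.232) = [[e^(−iθ/2), 0], [0, e^(iθ/2)]] with e^(±iθ/2) = cos(θ/2) ± i·sin(θ/2); θ = 2.232, cos(θ/2) ≈ 0.439279, sin(θ/2) ≈ 0.898351.
With a = amp(|10⟩) = 0.3155 and b = amp(|11⟩) = 0.9337:
new amp(|10⟩) = (0.439279 - 0.898351i)·a = (0.1386 - 0.2834i)
new amp(|11⟩) = (0.439279 + 0.898351i)·b = (0.4102 + 0.8388i)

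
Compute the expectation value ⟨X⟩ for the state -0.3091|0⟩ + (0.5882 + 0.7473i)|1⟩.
-0.3636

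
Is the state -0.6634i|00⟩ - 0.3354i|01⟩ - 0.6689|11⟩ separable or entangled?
Entangled

Writing the state as a|00⟩ + b|01⟩ + c|10⟩ + d|11⟩, it is a product state iff ad − bc = 0.
Here (a, b, c, d) = (-0.6634i, -0.3354i, 0, -0.6689): ad − bc = (-0.6634i)(-0.6689) − (-0.3354i)(0) = 0.4437i ≠ 0, so the state is entangled.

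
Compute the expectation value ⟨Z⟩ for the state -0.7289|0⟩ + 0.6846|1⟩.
0.06262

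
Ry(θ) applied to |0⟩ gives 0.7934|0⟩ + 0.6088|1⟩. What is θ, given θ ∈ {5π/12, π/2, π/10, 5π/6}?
5π/12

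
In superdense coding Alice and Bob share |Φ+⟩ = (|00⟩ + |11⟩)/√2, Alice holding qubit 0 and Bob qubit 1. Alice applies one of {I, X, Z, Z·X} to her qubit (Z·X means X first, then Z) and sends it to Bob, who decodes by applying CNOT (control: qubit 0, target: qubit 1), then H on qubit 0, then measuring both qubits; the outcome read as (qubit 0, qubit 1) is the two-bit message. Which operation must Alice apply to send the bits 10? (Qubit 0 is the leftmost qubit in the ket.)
Z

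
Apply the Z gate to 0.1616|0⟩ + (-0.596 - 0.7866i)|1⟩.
0.1616|0⟩ + (0.596 + 0.7866i)|1⟩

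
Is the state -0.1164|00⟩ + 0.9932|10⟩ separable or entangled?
Separable

Writing the state as a|00⟩ + b|01⟩ + c|10⟩ + d|11⟩, it is a product state iff ad − bc = 0.
Here (a, b, c, d) = (-0.1164, 0, 0.9932, 0): ad − bc = (-0.1164)(0) − (0)(0.9932) = 0, so the state is separable.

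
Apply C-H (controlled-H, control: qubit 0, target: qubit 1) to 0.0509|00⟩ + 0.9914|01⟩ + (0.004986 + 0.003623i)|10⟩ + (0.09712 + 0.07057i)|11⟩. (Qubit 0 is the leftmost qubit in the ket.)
0.0509|00⟩ + 0.9914|01⟩ + (0.0722 + 0.05246i)|10⟩ + (-0.06515 - 0.04734i)|11⟩

C-H leaves the control-|0⟩ kets |00⟩, |01⟩ unchanged and applies H to qubit 1 on the control-|1⟩ pair (|10⟩, |11⟩).
H = [[1/√2, 1/√2], [1/√2, -1/√2]].
With a = amp(|10⟩) = (0.004986 + 0.003623i) and b = amp(|11⟩) = (0.09712 + 0.07057i):
new amp(|10⟩) = (1/√2)·a + (1/√2)·b = (0.0722 + 0.05246i)
new amp(|11⟩) = (1/√2)·a + (-1/√2)·b = (-0.06515 - 0.04734i)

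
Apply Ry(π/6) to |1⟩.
-0.2588|0⟩ + 0.9659|1⟩

Ry(π/6) = [[cos(θ/2), −sin(θ/2)], [sin(θ/2), cos(θ/2)]]; θ = π/6, cos(θ/2) ≈ 0.965926, sin(θ/2) ≈ 0.258819.
With a = amp(|0⟩) = 0 and b = amp(|1⟩) = 1:
new amp(|0⟩) = (0.965926)·a + (-0.258819)·b = -0.2588
new amp(|1⟩) = (0.258819)·a + (0.965926)·b = 0.9659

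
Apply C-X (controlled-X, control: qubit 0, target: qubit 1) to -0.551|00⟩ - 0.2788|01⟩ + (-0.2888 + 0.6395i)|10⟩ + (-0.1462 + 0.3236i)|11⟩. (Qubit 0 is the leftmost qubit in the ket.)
-0.551|00⟩ - 0.2788|01⟩ + (-0.1462 + 0.3236i)|10⟩ + (-0.2888 + 0.6395i)|11⟩

C-X leaves the control-|0⟩ kets |00⟩, |01⟩ unchanged and applies X to qubit 1 on the control-|1⟩ pair (|10⟩, |11⟩).
X = [[0, 1], [1, 0]].
With a = amp(|10⟩) = (-0.2888 + 0.6395i) and b = amp(|11⟩) = (-0.1462 + 0.3236i):
new amp(|10⟩) = (1)·b = (-0.1462 + 0.3236i)
new amp(|11⟩) = (1)·a = (-0.2888 + 0.6395i)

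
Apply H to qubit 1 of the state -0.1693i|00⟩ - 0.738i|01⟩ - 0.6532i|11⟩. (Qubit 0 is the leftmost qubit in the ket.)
-0.6416i|00⟩ + 0.4021i|01⟩ - 0.4619i|10⟩ + 0.4619i|11⟩

H on qubit 1 mixes each pair of kets that differ only in qubit 1: amplitudes (a, b) of (|…0…⟩, |…1…⟩) become ((a + b)/√2, (a − b)/√2). Kets absent from the input have amplitude 0.
(|00⟩, |01⟩): (a, b) = (-0.1693i, -0.738i) → (-0.6416i, 0.4021i)
(|10⟩, |11⟩): (a, b) = (0, -0.6532i) → (-0.4619i, 0.4619i)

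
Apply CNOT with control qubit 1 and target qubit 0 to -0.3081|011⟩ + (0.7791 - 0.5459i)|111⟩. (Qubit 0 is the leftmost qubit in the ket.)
(0.7791 - 0.5459i)|011⟩ - 0.3081|111⟩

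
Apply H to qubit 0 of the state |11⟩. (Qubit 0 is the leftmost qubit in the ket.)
1/√2|01⟩ - 1/√2|11⟩

H on qubit 0 mixes each pair of kets that differ only in qubit 0: amplitudes (a, b) of (|…0…⟩, |…1…⟩) become ((a + b)/√2, (a − b)/√2). Kets absent from the input have amplitude 0.
(|01⟩, |11⟩): (a, b) = (0, 1) → (1/√2, -1/√2)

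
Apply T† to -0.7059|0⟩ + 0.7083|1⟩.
-0.7059|0⟩ + (0.5008 - 0.5008i)|1⟩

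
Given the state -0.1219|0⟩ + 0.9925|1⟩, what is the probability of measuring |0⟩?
0.01486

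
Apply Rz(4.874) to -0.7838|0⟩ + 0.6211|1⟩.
(0.5972 + 0.5077i)|0⟩ + (-0.4732 + 0.4023i)|1⟩

Rz(4.874) = [[e^(−iθ/2), 0], [0, e^(iθ/2)]] with e^(±iθ/2) = cos(θ/2) ± i·sin(θ/2); θ = 4.874, cos(θ/2) ≈ -0.761875, sin(θ/2) ≈ 0.647724.
With a = amp(|0⟩) = -0.7838 and b = amp(|1⟩) = 0.6211:
new amp(|0⟩) = (-0.761875 - 0.647724i)·a = (0.5972 + 0.5077i)
new amp(|1⟩) = (-0.761875 + 0.647724i)·b = (-0.4732 + 0.4023i)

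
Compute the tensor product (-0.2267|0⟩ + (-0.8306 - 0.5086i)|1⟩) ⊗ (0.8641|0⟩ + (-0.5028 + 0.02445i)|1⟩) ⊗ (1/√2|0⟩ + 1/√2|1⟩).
-0.1385|000⟩ - 0.1385|001⟩ + (0.0806 - 0.003919i)|010⟩ + (0.0806 - 0.003919i)|011⟩ + (-0.5075 - 0.3108i)|100⟩ + (-0.5075 - 0.3108i)|101⟩ + (0.3041 + 0.1665i)|110⟩ + (0.3041 + 0.1665i)|111⟩

amp(|b₁b₂…⟩) = product of the factor amplitudes for bits b₁, b₂, …; only kets whose every factor amplitude is nonzero survive.
|000⟩: (-0.2267)(0.8641)(1/√2) = -0.1385
|001⟩: (-0.2267)(0.8641)(1/√2) = -0.1385
|010⟩: (-0.2267)(-0.5028 + 0.02445i)(1/√2) = (0.0806 - 0.003919i)
|011⟩: (-0.2267)(-0.5028 + 0.02445i)(1/√2) = (0.0806 - 0.003919i)
|100⟩: (-0.8306 - 0.5086i)(0.8641)(1/√2) = (-0.5075 - 0.3108i)
|101⟩: (-0.8306 - 0.5086i)(0.8641)(1/√2) = (-0.5075 - 0.3108i)
|110⟩: (-0.8306 - 0.5086i)(-0.5028 + 0.02445i)(1/√2) = (0.3041 + 0.1665i)
|111⟩: (-0.8306 - 0.5086i)(-0.5028 + 0.02445i)(1/√2) = (0.3041 + 0.1665i)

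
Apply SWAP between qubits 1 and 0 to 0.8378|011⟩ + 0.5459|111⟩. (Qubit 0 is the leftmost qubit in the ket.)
0.8378|101⟩ + 0.5459|111⟩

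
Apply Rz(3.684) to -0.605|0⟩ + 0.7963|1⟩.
(0.1621 + 0.5829i)|0⟩ + (-0.2133 + 0.7672i)|1⟩

Rz(3.684) = [[e^(−iθ/2), 0], [0, e^(iθ/2)]] with e^(±iθ/2) = cos(θ/2) ± i·sin(θ/2); θ = 3.684, cos(θ/2) ≈ -0.267891, sin(θ/2) ≈ 0.963449.
With a = amp(|0⟩) = -0.605 and b = amp(|1⟩) = 0.7963:
new amp(|0⟩) = (-0.267891 - 0.963449i)·a = (0.1621 + 0.5829i)
new amp(|1⟩) = (-0.267891 + 0.963449i)·b = (-0.2133 + 0.7672i)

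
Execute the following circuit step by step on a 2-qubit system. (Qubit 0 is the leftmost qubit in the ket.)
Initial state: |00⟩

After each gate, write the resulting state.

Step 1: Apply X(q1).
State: |01⟩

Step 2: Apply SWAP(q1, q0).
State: |10⟩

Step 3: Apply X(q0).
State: |00⟩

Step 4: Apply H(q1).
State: 1/√2|00⟩ + 1/√2|01⟩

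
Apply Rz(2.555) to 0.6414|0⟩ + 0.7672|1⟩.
(0.1854 - 0.614i)|0⟩ + (0.2218 + 0.7344i)|1⟩

Rz(2.555) = [[e^(−iθ/2), 0], [0, e^(iθ/2)]] with e^(±iθ/2) = cos(θ/2) ± i·sin(θ/2); θ = 2.555, cos(θ/2) ≈ 0.289109, sin(θ/2) ≈ 0.957296.
With a = amp(|0⟩) = 0.6414 and b = amp(|1⟩) = 0.7672:
new amp(|0⟩) = (0.289109 - 0.957296i)·a = (0.1854 - 0.614i)
new amp(|1⟩) = (0.289109 + 0.957296i)·b = (0.2218 + 0.7344i)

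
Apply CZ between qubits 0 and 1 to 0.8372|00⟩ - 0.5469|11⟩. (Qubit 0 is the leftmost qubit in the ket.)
0.8372|00⟩ + 0.5469|11⟩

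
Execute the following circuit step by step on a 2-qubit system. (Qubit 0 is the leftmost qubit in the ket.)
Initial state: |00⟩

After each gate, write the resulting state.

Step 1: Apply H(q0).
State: 1/√2|00⟩ + 1/√2|10⟩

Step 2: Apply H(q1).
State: 1/2|00⟩ + 1/2|01⟩ + 1/2|10⟩ + 1/2|11⟩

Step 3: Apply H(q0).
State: 1/√2|00⟩ + 1/√2|01⟩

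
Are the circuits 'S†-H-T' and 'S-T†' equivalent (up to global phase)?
No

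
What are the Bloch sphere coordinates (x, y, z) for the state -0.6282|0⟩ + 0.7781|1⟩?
(-0.9776, 0, -0.2108)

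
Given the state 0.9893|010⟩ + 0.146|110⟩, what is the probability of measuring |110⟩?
0.02132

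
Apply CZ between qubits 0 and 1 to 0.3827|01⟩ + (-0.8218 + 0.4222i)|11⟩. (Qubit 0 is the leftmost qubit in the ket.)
0.3827|01⟩ + (0.8218 - 0.4222i)|11⟩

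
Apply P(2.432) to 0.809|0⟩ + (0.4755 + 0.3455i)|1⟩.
0.809|0⟩ + (-0.5858 + 0.04769i)|1⟩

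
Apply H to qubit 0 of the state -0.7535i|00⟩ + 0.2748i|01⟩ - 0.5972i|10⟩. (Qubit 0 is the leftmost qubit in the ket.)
-0.9551i|00⟩ + 0.1943i|01⟩ - 0.1105i|10⟩ + 0.1943i|11⟩

H on qubit 0 mixes each pair of kets that differ only in qubit 0: amplitudes (a, b) of (|…0…⟩, |…1…⟩) become ((a + b)/√2, (a − b)/√2). Kets absent from the input have amplitude 0.
(|00⟩, |10⟩): (a, b) = (-0.7535i, -0.5972i) → (-0.9551i, -0.1105i)
(|01⟩, |11⟩): (a, b) = (0.2748i, 0) → (0.1943i, 0.1943i)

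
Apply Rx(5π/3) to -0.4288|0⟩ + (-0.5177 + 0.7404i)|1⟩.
(0.7416 + 0.2589i)|0⟩ + (0.4483 - 0.4268i)|1⟩

Rx(5π/3) = [[cos(θ/2), −i·sin(θ/2)], [−i·sin(θ/2), cos(θ/2)]]; θ = 5π/3, cos(θ/2) ≈ -0.866025, sin(θ/2) ≈ 0.5.
With a = amp(|0⟩) = -0.4288 and b = amp(|1⟩) = (-0.5177 + 0.7404i):
new amp(|0⟩) = (-0.866025)·a + (-0.5i)·b = (0.7416 + 0.2589i)
new amp(|1⟩) = (-0.5i)·a + (-0.866025)·b = (0.4483 - 0.4268i)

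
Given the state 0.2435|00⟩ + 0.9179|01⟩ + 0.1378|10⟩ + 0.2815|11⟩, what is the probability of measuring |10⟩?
0.01899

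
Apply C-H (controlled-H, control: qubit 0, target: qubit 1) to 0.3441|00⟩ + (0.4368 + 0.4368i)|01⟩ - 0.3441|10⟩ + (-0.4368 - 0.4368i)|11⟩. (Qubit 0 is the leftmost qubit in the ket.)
0.3441|00⟩ + (0.4368 + 0.4368i)|01⟩ + (-0.5522 - 0.3089i)|10⟩ + (0.06555 + 0.3089i)|11⟩

C-H leaves the control-|0⟩ kets |00⟩, |01⟩ unchanged and applies H to qubit 1 on the control-|1⟩ pair (|10⟩, |11⟩).
H = [[1/√2, 1/√2], [1/√2, -1/√2]].
With a = amp(|10⟩) = -0.3441 and b = amp(|11⟩) = (-0.4368 - 0.4368i):
new amp(|10⟩) = (1/√2)·a + (1/√2)·b = (-0.5522 - 0.3089i)
new amp(|11⟩) = (1/√2)·a + (-1/√2)·b = (0.06555 + 0.3089i)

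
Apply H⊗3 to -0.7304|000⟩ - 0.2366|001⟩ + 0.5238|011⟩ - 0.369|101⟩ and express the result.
-0.2872|000⟩ - 0.2293|001⟩ - 0.6575|010⟩ + 0.1411|011⟩ - 0.02623|100⟩ - 0.4902|101⟩ - 0.3966|110⟩ - 0.1199|111⟩

H⊗3 gives amp(|y⟩) = (1/2√2) Σ_x (−1)^(x·y) amp(|x⟩), where x·y is the number of positions in which both x and y have a 1.
|000⟩: (-0.7304 - 0.2366 + 0.5238 - 0.369)/(2√2) = -0.2872
|001⟩: (-0.7304 + 0.2366 - 0.5238 + 0.369)/(2√2) = -0.2293
|010⟩: (-0.7304 - 0.2366 - 0.5238 - 0.369)/(2√2) = -0.6575
|011⟩: (-0.7304 + 0.2366 + 0.5238 + 0.369)/(2√2) = 0.1411
|100⟩: (-0.7304 - 0.2366 + 0.5238 + 0.369)/(2√2) = -0.02623
|101⟩: (-0.7304 + 0.2366 - 0.5238 - 0.369)/(2√2) = -0.4902
|110⟩: (-0.7304 - 0.2366 - 0.5238 + 0.369)/(2√2) = -0.3966
|111⟩: (-0.7304 + 0.2366 + 0.5238 - 0.369)/(2√2) = -0.1199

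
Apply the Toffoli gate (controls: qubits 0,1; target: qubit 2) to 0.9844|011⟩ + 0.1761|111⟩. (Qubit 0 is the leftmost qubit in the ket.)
0.9844|011⟩ + 0.1761|110⟩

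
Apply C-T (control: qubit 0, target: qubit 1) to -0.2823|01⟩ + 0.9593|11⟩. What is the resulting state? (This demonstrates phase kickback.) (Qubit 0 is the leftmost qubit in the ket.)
-0.2823|01⟩ + (0.6783 + 0.6783i)|11⟩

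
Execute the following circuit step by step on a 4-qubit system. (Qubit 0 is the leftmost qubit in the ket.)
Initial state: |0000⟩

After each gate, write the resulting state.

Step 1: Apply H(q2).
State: 1/√2|0000⟩ + 1/√2|0010⟩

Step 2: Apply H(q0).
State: 1/2|0000⟩ + 1/2|0010⟩ + 1/2|1000⟩ + 1/2|1010⟩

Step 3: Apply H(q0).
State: 1/√2|0000⟩ + 1/√2|0010⟩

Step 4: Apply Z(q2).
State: 1/√2|0000⟩ - 1/√2|0010⟩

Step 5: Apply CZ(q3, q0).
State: 1/√2|0000⟩ - 1/√2|0010⟩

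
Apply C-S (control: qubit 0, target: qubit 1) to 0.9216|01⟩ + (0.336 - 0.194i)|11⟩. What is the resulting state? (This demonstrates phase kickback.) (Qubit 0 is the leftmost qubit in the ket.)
0.9216|01⟩ + (0.194 + 0.336i)|11⟩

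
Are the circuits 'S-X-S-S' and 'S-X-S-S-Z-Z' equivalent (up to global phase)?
Yes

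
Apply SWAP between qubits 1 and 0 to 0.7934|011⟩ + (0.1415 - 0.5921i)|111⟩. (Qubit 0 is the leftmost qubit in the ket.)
0.7934|101⟩ + (0.1415 - 0.5921i)|111⟩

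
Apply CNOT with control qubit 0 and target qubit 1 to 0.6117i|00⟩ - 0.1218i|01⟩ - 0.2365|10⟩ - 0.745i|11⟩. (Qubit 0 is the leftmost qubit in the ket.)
0.6117i|00⟩ - 0.1218i|01⟩ - 0.745i|10⟩ - 0.2365|11⟩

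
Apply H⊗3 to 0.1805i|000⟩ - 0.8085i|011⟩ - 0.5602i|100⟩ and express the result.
-0.4201i|000⟩ + 0.1516i|001⟩ + 0.1516i|010⟩ - 0.4201i|011⟩ - 0.02397i|100⟩ + 0.5477i|101⟩ + 0.5477i|110⟩ - 0.02397i|111⟩

H⊗3 gives amp(|y⟩) = (1/2√2) Σ_x (−1)^(x·y) amp(|x⟩), where x·y is the number of positions in which both x and y have a 1.
|000⟩: (0.1805i - 0.8085i - 0.5602i)/(2√2) = -0.4201i
|001⟩: (0.1805i + 0.8085i - 0.5602i)/(2√2) = 0.1516i
|010⟩: (0.1805i + 0.8085i - 0.5602i)/(2√2) = 0.1516i
|011⟩: (0.1805i - 0.8085i - 0.5602i)/(2√2) = -0.4201i
|100⟩: (0.1805i - 0.8085i + 0.5602i)/(2√2) = -0.02397i
|101⟩: (0.1805i + 0.8085i + 0.5602i)/(2√2) = 0.5477i
|110⟩: (0.1805i + 0.8085i + 0.5602i)/(2√2) = 0.5477i
|111⟩: (0.1805i - 0.8085i + 0.5602i)/(2√2) = -0.02397i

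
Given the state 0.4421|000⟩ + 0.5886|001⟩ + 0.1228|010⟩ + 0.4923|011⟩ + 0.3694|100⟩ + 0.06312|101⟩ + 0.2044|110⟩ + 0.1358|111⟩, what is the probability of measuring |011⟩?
0.2424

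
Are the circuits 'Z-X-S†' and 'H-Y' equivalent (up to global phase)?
No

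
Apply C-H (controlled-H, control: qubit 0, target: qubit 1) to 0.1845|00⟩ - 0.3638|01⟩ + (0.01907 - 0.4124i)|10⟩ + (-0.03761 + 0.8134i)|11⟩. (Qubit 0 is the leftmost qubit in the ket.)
0.1845|00⟩ - 0.3638|01⟩ + (-0.01311 + 0.2835i)|10⟩ + (0.04008 - 0.8668i)|11⟩

C-H leaves the control-|0⟩ kets |00⟩, |01⟩ unchanged and applies H to qubit 1 on the control-|1⟩ pair (|10⟩, |11⟩).
H = [[1/√2, 1/√2], [1/√2, -1/√2]].
With a = amp(|10⟩) = (0.01907 - 0.4124i) and b = amp(|11⟩) = (-0.03761 + 0.8134i):
new amp(|10⟩) = (1/√2)·a + (1/√2)·b = (-0.01311 + 0.2835i)
new amp(|11⟩) = (1/√2)·a + (-1/√2)·b = (0.04008 - 0.8668i)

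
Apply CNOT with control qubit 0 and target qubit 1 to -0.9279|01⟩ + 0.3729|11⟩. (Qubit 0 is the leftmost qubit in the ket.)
-0.9279|01⟩ + 0.3729|10⟩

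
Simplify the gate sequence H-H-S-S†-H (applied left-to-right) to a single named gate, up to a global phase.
H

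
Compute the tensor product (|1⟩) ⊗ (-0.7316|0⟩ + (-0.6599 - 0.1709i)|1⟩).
-0.7316|10⟩ + (-0.6599 - 0.1709i)|11⟩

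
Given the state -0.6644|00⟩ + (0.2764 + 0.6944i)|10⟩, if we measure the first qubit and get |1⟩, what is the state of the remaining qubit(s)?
(0.3698 + 0.9291i)|0⟩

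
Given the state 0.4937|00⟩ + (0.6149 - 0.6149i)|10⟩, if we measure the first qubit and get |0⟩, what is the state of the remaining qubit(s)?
|0⟩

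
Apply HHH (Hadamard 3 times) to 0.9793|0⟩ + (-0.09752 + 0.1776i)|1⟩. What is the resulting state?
(0.6235 + 0.1256i)|0⟩ + (0.7614 - 0.1256i)|1⟩

H² = I, so H^3 = H: a single Hadamard. With (a, b) = (0.9793, (-0.09752 + 0.1776i)), H gives ((a + b)/√2, (a − b)/√2) = ((0.6235 + 0.1256i), (0.7614 - 0.1256i)).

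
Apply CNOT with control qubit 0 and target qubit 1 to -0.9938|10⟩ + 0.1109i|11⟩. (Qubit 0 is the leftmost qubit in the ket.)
0.1109i|10⟩ - 0.9938|11⟩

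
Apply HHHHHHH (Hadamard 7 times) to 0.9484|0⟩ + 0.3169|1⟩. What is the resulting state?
0.8947|0⟩ + 0.4465|1⟩

H² = I, so H^7 = H: a single Hadamard. With (a, b) = (0.9484, 0.3169), H gives ((a + b)/√2, (a − b)/√2) = (0.8947, 0.4465).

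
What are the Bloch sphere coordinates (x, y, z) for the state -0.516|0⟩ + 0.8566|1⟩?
(-0.884, 0, -0.4675)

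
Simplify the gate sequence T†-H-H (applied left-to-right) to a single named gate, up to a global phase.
T†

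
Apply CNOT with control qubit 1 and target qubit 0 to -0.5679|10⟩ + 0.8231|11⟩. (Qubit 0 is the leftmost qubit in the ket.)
0.8231|01⟩ - 0.5679|10⟩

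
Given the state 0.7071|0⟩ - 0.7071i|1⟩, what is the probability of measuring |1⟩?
0.5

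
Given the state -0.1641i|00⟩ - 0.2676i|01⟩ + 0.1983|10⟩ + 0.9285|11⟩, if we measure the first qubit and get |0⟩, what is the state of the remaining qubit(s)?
-0.5228i|0⟩ - 0.8525i|1⟩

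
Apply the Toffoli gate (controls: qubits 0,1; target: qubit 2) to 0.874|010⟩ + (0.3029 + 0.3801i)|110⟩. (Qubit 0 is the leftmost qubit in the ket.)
0.874|010⟩ + (0.3029 + 0.3801i)|111⟩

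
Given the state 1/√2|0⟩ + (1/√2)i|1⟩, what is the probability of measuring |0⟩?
1/2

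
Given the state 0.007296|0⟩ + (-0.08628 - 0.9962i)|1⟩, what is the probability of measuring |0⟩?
0.00005323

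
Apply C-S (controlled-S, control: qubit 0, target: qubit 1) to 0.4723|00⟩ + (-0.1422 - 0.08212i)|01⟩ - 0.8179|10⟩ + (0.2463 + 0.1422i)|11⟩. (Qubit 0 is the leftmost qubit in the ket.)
0.4723|00⟩ + (-0.1422 - 0.08212i)|01⟩ - 0.8179|10⟩ + (-0.1422 + 0.2463i)|11⟩

C-S leaves the control-|0⟩ kets |00⟩, |01⟩ unchanged and applies S to qubit 1 on the control-|1⟩ pair (|10⟩, |11⟩).
S = [[1, 0], [0, i]].
With a = amp(|10⟩) = -0.8179 and b = amp(|11⟩) = (0.2463 + 0.1422i):
new amp(|10⟩) = (1)·a = -0.8179
new amp(|11⟩) = (i)·b = (-0.1422 + 0.2463i)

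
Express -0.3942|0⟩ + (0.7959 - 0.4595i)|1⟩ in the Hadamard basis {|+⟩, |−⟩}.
(0.284 - 0.3249i)|+⟩ + (-0.8415 + 0.3249i)|−⟩

With |ψ⟩ = α|0⟩ + β|1⟩, the Hadamard-basis coefficients are ⟨+|ψ⟩ = (α + β)/√2 and ⟨−|ψ⟩ = (α − β)/√2.
Here α = -0.3942, β = (0.7959 - 0.4595i): (α + β)/√2 = (0.284 - 0.3249i), (α − β)/√2 = (-0.8415 + 0.3249i).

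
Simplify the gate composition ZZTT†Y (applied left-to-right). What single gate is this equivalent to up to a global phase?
Y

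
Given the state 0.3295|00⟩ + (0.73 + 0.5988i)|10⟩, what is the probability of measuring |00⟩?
0.1086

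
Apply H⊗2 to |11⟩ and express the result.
1/2|00⟩ - 1/2|01⟩ - 1/2|10⟩ + 1/2|11⟩

H⊗2 gives amp(|y⟩) = (1/2) Σ_x (−1)^(x·y) amp(|x⟩), where x·y is the number of positions in which both x and y have a 1.
|00⟩: (1)/2 = 1/2
|01⟩: (-1)/2 = -1/2
|10⟩: (-1)/2 = -1/2
|11⟩: (1)/2 = 1/2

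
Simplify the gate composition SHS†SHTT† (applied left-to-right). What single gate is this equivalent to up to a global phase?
S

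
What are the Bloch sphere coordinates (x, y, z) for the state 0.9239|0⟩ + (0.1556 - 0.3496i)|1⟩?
(0.2875, -0.646, 0.7072)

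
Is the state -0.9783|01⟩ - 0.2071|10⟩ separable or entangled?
Entangled

Writing the state as a|00⟩ + b|01⟩ + c|10⟩ + d|11⟩, it is a product state iff ad − bc = 0.
Here (a, b, c, d) = (0, -0.9783, -0.2071, 0): ad − bc = (0)(0) − (-0.9783)(-0.2071) = -0.2026 ≠ 0, so the state is entangled.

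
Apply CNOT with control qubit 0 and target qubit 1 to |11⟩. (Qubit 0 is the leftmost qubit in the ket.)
|10⟩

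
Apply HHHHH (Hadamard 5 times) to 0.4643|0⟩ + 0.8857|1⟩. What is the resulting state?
0.9546|0⟩ - 0.298|1⟩

H² = I, so H^5 = H: a single Hadamard. With (a, b) = (0.4643, 0.8857), H gives ((a + b)/√2, (a − b)/√2) = (0.9546, -0.298).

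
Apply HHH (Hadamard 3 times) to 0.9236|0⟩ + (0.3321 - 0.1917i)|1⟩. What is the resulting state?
(0.8879 - 0.1356i)|0⟩ + (0.4183 + 0.1356i)|1⟩

H² = I, so H^3 = H: a single Hadamard. With (a, b) = (0.9236, (0.3321 - 0.1917i)), H gives ((a + b)/√2, (a − b)/√2) = ((0.8879 - 0.1356i), (0.4183 + 0.1356i)).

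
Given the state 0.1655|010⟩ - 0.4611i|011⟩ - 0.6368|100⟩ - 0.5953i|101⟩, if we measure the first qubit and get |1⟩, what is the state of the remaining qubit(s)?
-0.7305|00⟩ - 0.6829i|01⟩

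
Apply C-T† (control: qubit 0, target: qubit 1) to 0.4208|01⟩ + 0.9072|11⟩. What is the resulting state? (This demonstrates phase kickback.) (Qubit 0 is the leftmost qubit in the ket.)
0.4208|01⟩ + (0.6415 - 0.6415i)|11⟩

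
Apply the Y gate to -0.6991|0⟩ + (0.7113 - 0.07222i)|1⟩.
(-0.07222 - 0.7113i)|0⟩ - 0.6991i|1⟩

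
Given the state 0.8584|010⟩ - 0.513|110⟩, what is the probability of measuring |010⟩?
0.7369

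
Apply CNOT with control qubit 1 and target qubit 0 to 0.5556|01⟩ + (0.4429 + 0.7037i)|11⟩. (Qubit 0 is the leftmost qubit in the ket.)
(0.4429 + 0.7037i)|01⟩ + 0.5556|11⟩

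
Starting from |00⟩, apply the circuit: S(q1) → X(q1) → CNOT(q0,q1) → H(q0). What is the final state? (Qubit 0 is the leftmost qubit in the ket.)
1/√2|01⟩ + 1/√2|11⟩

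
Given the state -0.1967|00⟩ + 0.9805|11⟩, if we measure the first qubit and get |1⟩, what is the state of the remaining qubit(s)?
|1⟩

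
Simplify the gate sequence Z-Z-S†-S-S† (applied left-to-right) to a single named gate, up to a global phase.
S†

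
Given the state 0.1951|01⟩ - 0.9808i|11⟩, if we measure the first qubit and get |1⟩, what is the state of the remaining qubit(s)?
-i|1⟩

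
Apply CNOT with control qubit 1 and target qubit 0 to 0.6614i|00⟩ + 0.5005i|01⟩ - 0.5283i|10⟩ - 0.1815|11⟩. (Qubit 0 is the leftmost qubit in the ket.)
0.6614i|00⟩ - 0.1815|01⟩ - 0.5283i|10⟩ + 0.5005i|11⟩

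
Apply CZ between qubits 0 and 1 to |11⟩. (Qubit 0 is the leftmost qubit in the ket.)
-|11⟩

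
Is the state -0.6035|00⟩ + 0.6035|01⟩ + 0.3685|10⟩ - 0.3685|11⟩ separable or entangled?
Separable

Writing the state as a|00⟩ + b|01⟩ + c|10⟩ + d|11⟩, it is a product state iff ad − bc = 0.
Here (a, b, c, d) = (-0.6035, 0.6035, 0.3685, -0.3685): ad − bc = (-0.6035)(-0.3685) − (0.6035)(0.3685) = 0, so the state is separable.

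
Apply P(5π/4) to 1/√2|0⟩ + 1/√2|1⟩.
1/√2|0⟩ + (-1/2 - (1/2)i)|1⟩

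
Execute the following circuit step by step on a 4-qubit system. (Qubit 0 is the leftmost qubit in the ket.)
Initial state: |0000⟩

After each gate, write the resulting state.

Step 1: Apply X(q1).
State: |0100⟩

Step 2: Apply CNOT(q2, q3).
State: |0100⟩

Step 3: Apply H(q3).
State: 1/√2|0100⟩ + 1/√2|0101⟩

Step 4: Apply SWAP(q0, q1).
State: 1/√2|1000⟩ + 1/√2|1001⟩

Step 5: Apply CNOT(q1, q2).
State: 1/√2|1000⟩ + 1/√2|1001⟩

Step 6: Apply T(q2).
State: 1/√2|1000⟩ + 1/√2|1001⟩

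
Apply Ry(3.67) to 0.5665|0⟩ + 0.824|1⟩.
-0.9433|0⟩ + 0.3317|1⟩

Ry(3.67) = [[cos(θ/2), −sin(θ/2)], [sin(θ/2), cos(θ/2)]]; θ = 3.67, cos(θ/2) ≈ -0.261141, sin(θ/2) ≈ 0.965301.
With a = amp(|0⟩) = 0.5665 and b = amp(|1⟩) = 0.824:
new amp(|0⟩) = (-0.261141)·a + (-0.965301)·b = -0.9433
new amp(|1⟩) = (0.965301)·a + (-0.261141)·b = 0.3317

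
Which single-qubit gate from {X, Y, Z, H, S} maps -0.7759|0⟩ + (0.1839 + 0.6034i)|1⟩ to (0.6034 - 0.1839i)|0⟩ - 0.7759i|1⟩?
Y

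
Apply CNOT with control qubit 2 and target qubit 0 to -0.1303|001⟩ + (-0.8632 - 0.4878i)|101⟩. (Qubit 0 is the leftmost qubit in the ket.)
(-0.8632 - 0.4878i)|001⟩ - 0.1303|101⟩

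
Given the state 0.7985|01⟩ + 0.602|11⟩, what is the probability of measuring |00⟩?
0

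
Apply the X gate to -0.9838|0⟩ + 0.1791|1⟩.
0.1791|0⟩ - 0.9838|1⟩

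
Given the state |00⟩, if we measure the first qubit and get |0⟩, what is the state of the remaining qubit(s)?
|0⟩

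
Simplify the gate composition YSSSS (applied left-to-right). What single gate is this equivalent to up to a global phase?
Y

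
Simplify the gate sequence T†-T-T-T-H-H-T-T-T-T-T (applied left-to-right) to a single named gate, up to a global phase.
T†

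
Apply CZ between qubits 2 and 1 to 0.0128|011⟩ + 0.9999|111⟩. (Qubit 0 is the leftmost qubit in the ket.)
-0.0128|011⟩ - 0.9999|111⟩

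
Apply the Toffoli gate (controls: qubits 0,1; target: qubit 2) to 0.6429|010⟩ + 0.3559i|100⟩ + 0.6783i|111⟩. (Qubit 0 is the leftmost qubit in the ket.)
0.6429|010⟩ + 0.3559i|100⟩ + 0.6783i|110⟩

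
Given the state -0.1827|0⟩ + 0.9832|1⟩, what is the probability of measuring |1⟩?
0.9667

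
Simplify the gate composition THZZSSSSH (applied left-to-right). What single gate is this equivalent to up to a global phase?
T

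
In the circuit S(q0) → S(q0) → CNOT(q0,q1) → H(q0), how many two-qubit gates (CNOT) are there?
1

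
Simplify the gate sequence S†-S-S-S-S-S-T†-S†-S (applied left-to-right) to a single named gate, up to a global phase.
T†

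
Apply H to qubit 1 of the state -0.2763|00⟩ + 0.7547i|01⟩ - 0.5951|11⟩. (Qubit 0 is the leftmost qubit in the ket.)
(-0.1954 + 0.5337i)|00⟩ + (-0.1954 - 0.5337i)|01⟩ - 0.4208|10⟩ + 0.4208|11⟩

H on qubit 1 mixes each pair of kets that differ only in qubit 1: amplitudes (a, b) of (|…0…⟩, |…1…⟩) become ((a + b)/√2, (a − b)/√2). Kets absent from the input have amplitude 0.
(|00⟩, |01⟩): (a, b) = (-0.2763, 0.7547i) → ((-0.1954 + 0.5337i), (-0.1954 - 0.5337i))
(|10⟩, |11⟩): (a, b) = (0, -0.5951) → (-0.4208, 0.4208)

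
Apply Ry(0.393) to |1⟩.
-0.1952|0⟩ + 0.9808|1⟩

Ry(0.393) = [[cos(θ/2), −sin(θ/2)], [sin(θ/2), cos(θ/2)]]; θ = 0.393, cos(θ/2) ≈ 0.980756, sin(θ/2) ≈ 0.195238.
With a = amp(|0⟩) = 0 and b = amp(|1⟩) = 1:
new amp(|0⟩) = (0.980756)·a + (-0.195238)·b = -0.1952
new amp(|1⟩) = (0.195238)·a + (0.980756)·b = 0.9808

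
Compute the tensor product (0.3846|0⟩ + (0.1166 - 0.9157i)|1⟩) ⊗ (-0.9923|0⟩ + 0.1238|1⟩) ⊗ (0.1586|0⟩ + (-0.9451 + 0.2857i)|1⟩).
-0.06053|000⟩ + (0.3607 - 0.109i)|001⟩ + 0.007551|010⟩ + (-0.045 + 0.0136i)|011⟩ + (-0.01835 + 0.1441i)|100⟩ + (-0.1503 - 0.8918i)|101⟩ + (0.002289 - 0.01798i)|110⟩ + (0.01875 + 0.1113i)|111⟩

amp(|b₁b₂…⟩) = product of the factor amplitudes for bits b₁, b₂, …; only kets whose every factor amplitude is nonzero survive.
|000⟩: (0.3846)(-0.9923)(0.1586) = -0.06053
|001⟩: (0.3846)(-0.9923)(-0.9451 + 0.2857i) = (0.3607 - 0.109i)
|010⟩: (0.3846)(0.1238)(0.1586) = 0.007551
|011⟩: (0.3846)(0.1238)(-0.9451 + 0.2857i) = (-0.045 + 0.0136i)
|100⟩: (0.1166 - 0.9157i)(-0.9923)(0.1586) = (-0.01835 + 0.1441i)
|101⟩: (0.1166 - 0.9157i)(-0.9923)(-0.9451 + 0.2857i) = (-0.1503 - 0.8918i)
|110⟩: (0.1166 - 0.9157i)(0.1238)(0.1586) = (0.002289 - 0.01798i)
|111⟩: (0.1166 - 0.9157i)(0.1238)(-0.9451 + 0.2857i) = (0.01875 + 0.1113i)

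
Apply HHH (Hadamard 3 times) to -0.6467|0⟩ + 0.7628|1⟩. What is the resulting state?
0.0821|0⟩ - 0.9967|1⟩

H² = I, so H^3 = H: a single Hadamard. With (a, b) = (-0.6467, 0.7628), H gives ((a + b)/√2, (a − b)/√2) = (0.0821, -0.9967).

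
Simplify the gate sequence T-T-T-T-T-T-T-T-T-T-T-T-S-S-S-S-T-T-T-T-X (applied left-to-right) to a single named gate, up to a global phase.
X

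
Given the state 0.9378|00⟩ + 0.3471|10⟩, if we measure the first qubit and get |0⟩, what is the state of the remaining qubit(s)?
|0⟩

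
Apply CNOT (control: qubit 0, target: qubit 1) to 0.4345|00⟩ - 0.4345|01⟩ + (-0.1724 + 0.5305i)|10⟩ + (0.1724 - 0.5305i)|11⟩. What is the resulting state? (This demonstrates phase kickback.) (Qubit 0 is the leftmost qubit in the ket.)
0.4345|00⟩ - 0.4345|01⟩ + (0.1724 - 0.5305i)|10⟩ + (-0.1724 + 0.5305i)|11⟩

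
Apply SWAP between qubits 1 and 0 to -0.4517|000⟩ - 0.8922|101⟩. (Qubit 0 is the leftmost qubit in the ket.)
-0.4517|000⟩ - 0.8922|011⟩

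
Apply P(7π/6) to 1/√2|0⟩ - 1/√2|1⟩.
1/√2|0⟩ + (0.6124 + (1/√8)i)|1⟩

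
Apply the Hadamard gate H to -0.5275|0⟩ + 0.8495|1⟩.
0.2277|0⟩ - 0.9737|1⟩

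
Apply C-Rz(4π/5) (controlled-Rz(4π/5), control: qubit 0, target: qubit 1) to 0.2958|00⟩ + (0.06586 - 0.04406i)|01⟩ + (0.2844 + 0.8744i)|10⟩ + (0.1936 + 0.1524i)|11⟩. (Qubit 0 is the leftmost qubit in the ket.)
0.2958|00⟩ + (0.06586 - 0.04406i)|01⟩ + (0.9195 - 0.000276i)|10⟩ + (-0.08512 + 0.2312i)|11⟩

C-Rz(4π/5) leaves the control-|0⟩ kets |00⟩, |01⟩ unchanged and applies Rz(4π/5) to qubit 1 on the control-|1⟩ pair (|10⟩, |11⟩).
Rz(4π/5) = [[e^(−iθ/2), 0], [0, e^(iθ/2)]] with e^(±iθ/2) = cos(θ/2) ± i·sin(θ/2); θ = 4π/5, cos(θ/2) ≈ 0.309017, sin(θ/2) ≈ 0.951057.
With a = amp(|10⟩) = (0.2844 + 0.8744i) and b = amp(|11⟩) = (0.1936 + 0.1524i):
new amp(|10⟩) = (0.309017 - 0.951057i)·a = (0.9195 - 0.000276i)
new amp(|11⟩) = (0.309017 + 0.951057i)·b = (-0.08512 + 0.2312i)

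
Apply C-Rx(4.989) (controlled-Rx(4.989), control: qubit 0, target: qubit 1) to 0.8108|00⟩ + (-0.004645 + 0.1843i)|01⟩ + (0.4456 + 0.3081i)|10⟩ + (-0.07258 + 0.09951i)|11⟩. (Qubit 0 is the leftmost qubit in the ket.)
0.8108|00⟩ + (-0.004645 + 0.1843i)|01⟩ + (-0.2955 - 0.2021i)|10⟩ + (0.2437 - 0.348i)|11⟩

C-Rx(4.989) leaves the control-|0⟩ kets |00⟩, |01⟩ unchanged and applies Rx(4.989) to qubit 1 on the control-|1⟩ pair (|10⟩, |11⟩).
Rx(4.989) = [[cos(θ/2), −i·sin(θ/2)], [−i·sin(θ/2), cos(θ/2)]]; θ = 4.989, cos(θ/2) ≈ -0.79784, sin(θ/2) ≈ 0.602869.
With a = amp(|10⟩) = (0.4456 + 0.3081i) and b = amp(|11⟩) = (-0.07258 + 0.09951i):
new amp(|10⟩) = (-0.79784)·a + (-0.602869i)·b = (-0.2955 - 0.2021i)
new amp(|11⟩) = (-0.602869i)·a + (-0.79784)·b = (0.2437 - 0.348i)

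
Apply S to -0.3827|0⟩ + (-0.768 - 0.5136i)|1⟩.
-0.3827|0⟩ + (0.5136 - 0.768i)|1⟩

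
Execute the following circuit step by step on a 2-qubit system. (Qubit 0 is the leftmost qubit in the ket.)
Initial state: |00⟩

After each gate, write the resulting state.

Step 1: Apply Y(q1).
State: i|01⟩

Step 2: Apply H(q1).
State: (1/√2)i|00⟩ - (1/√2)i|01⟩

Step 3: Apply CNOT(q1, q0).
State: (1/√2)i|00⟩ - (1/√2)i|11⟩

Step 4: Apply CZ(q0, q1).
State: (1/√2)i|00⟩ + (1/√2)i|11⟩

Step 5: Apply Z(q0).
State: (1/√2)i|00⟩ - (1/√2)i|11⟩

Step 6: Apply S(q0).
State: (1/√2)i|00⟩ + 1/√2|11⟩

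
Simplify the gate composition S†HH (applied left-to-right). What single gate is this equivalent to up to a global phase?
S†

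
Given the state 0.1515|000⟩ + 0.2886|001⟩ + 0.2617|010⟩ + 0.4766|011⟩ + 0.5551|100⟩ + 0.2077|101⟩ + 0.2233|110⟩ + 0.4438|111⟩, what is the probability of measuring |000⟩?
0.02295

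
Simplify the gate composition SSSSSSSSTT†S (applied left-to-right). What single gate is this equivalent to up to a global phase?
S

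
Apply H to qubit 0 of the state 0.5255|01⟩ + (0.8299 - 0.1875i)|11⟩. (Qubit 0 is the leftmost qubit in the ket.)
(0.9584 - 0.1326i)|01⟩ + (-0.2152 + 0.1326i)|11⟩

H on qubit 0 mixes each pair of kets that differ only in qubit 0: amplitudes (a, b) of (|…0…⟩, |…1…⟩) become ((a + b)/√2, (a − b)/√2). Kets absent from the input have amplitude 0.
(|01⟩, |11⟩): (a, b) = (0.5255, (0.8299 - 0.1875i)) → ((0.9584 - 0.1326i), (-0.2152 + 0.1326i))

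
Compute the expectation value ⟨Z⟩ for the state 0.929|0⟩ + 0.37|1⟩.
0.7261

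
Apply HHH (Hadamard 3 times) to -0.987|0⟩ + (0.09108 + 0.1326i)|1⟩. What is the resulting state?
(-0.6335 + 0.09376i)|0⟩ + (-0.7623 - 0.09376i)|1⟩

H² = I, so H^3 = H: a single Hadamard. With (a, b) = (-0.987, (0.09108 + 0.1326i)), H gives ((a + b)/√2, (a − b)/√2) = ((-0.6335 + 0.09376i), (-0.7623 - 0.09376i)).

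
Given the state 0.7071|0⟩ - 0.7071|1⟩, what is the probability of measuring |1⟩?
0.5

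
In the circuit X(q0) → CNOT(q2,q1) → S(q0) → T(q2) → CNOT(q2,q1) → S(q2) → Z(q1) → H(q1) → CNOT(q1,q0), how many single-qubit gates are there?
6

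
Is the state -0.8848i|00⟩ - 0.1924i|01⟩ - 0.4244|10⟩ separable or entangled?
Entangled

Writing the state as a|00⟩ + b|01⟩ + c|10⟩ + d|11⟩, it is a product state iff ad − bc = 0.
Here (a, b, c, d) = (-0.8848i, -0.1924i, -0.4244, 0): ad − bc = (-0.8848i)(0) − (-0.1924i)(-0.4244) = -0.08165i ≠ 0, so the state is entangled.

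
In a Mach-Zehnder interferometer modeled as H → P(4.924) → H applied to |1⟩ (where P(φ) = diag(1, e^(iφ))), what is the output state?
(0.395 + 0.4888i)|0⟩ + (0.605 - 0.4888i)|1⟩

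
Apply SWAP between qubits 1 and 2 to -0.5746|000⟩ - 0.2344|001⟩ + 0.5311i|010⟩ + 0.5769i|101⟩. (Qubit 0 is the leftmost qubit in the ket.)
-0.5746|000⟩ + 0.5311i|001⟩ - 0.2344|010⟩ + 0.5769i|110⟩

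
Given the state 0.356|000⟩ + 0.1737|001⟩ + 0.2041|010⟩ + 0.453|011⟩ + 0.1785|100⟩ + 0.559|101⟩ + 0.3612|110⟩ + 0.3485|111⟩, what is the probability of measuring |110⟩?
0.1305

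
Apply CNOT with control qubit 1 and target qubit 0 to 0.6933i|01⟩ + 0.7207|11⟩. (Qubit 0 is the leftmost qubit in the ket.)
0.7207|01⟩ + 0.6933i|11⟩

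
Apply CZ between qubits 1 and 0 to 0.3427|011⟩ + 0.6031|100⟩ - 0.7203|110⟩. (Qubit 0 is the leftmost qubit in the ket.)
0.3427|011⟩ + 0.6031|100⟩ + 0.7203|110⟩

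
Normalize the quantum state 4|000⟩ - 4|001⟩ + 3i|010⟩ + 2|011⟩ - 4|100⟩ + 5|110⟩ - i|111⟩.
0.4288|000⟩ - 0.4288|001⟩ + 0.3216i|010⟩ + 0.2144|011⟩ - 0.4288|100⟩ + 0.5361|110⟩ - 0.1072i|111⟩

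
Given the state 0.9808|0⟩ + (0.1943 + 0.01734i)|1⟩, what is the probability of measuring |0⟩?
0.962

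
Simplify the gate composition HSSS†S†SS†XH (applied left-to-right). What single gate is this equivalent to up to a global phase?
Z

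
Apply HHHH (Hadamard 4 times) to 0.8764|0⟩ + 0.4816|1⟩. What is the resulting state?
0.8764|0⟩ + 0.4816|1⟩

H² = I, so an even number of Hadamards cancels: H^4 = I and the state is unchanged.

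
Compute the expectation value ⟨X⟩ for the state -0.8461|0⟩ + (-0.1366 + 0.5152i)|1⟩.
0.2312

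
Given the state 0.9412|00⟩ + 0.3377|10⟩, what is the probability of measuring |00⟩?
0.8859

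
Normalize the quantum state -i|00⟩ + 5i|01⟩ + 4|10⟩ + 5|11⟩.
-0.1222i|00⟩ + 0.6108i|01⟩ + 0.4887|10⟩ + 0.6108|11⟩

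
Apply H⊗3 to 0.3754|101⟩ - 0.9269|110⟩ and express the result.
-0.195|000⟩ - 0.4604|001⟩ + 0.4604|010⟩ + 0.195|011⟩ + 0.195|100⟩ + 0.4604|101⟩ - 0.4604|110⟩ - 0.195|111⟩

H⊗3 gives amp(|y⟩) = (1/2√2) Σ_x (−1)^(x·y) amp(|x⟩), where x·y is the number of positions in which both x and y have a 1.
|000⟩: (0.3754 - 0.9269)/(2√2) = -0.195
|001⟩: (-0.3754 - 0.9269)/(2√2) = -0.4604
|010⟩: (0.3754 + 0.9269)/(2√2) = 0.4604
|011⟩: (-0.3754 + 0.9269)/(2√2) = 0.195
|100⟩: (-0.3754 + 0.9269)/(2√2) = 0.195
|101⟩: (0.3754 + 0.9269)/(2√2) = 0.4604
|110⟩: (-0.3754 - 0.9269)/(2√2) = -0.4604
|111⟩: (0.3754 - 0.9269)/(2√2) = -0.195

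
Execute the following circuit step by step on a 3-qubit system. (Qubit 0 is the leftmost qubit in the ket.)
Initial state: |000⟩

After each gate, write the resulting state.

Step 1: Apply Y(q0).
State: i|100⟩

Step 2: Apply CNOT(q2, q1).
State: i|100⟩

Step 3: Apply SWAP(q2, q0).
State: i|001⟩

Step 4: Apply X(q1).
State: i|011⟩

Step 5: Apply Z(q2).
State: -i|011⟩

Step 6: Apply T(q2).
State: (1/√2 - (1/√2)i)|011⟩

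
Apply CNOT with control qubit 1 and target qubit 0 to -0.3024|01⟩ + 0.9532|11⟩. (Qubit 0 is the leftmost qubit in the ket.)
0.9532|01⟩ - 0.3024|11⟩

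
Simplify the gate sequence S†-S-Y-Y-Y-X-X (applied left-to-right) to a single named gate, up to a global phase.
Y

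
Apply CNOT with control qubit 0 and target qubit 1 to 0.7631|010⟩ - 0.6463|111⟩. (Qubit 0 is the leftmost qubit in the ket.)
0.7631|010⟩ - 0.6463|101⟩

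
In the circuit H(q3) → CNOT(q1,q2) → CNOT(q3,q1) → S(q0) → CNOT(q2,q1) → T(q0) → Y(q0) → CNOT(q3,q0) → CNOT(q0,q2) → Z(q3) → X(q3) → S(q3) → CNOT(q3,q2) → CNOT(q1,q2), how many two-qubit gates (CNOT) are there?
7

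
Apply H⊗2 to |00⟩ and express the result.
1/2|00⟩ + 1/2|01⟩ + 1/2|10⟩ + 1/2|11⟩

H⊗2 gives amp(|y⟩) = (1/2) Σ_x (−1)^(x·y) amp(|x⟩), where x·y is the number of positions in which both x and y have a 1.
|00⟩: (1)/2 = 1/2
|01⟩: (1)/2 = 1/2
|10⟩: (1)/2 = 1/2
|11⟩: (1)/2 = 1/2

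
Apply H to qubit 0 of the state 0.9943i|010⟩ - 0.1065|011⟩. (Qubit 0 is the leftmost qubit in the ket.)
0.7031i|010⟩ - 0.07531|011⟩ + 0.7031i|110⟩ - 0.07531|111⟩

H on qubit 0 mixes each pair of kets that differ only in qubit 0: amplitudes (a, b) of (|…0…⟩, |…1…⟩) become ((a + b)/√2, (a − b)/√2). Kets absent from the input have amplitude 0.
(|010⟩, |110⟩): (a, b) = (0.9943i, 0) → (0.7031i, 0.7031i)
(|011⟩, |111⟩): (a, b) = (-0.1065, 0) → (-0.07531, -0.07531)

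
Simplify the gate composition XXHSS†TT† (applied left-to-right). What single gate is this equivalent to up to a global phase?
H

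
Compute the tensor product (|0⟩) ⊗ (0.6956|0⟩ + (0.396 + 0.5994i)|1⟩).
0.6956|00⟩ + (0.396 + 0.5994i)|01⟩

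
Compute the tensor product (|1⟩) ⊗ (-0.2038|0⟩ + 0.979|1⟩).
-0.2038|10⟩ + 0.979|11⟩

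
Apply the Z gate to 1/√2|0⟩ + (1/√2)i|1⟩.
1/√2|0⟩ - (1/√2)i|1⟩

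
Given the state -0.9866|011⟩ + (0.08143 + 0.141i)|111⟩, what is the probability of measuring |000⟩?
0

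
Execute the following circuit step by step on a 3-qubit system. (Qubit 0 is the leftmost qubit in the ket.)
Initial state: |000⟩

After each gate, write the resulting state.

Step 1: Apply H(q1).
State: 1/√2|000⟩ + 1/√2|010⟩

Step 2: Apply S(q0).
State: 1/√2|000⟩ + 1/√2|010⟩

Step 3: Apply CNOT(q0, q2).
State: 1/√2|000⟩ + 1/√2|010⟩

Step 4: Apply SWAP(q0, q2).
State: 1/√2|000⟩ + 1/√2|010⟩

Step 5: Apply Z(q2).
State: 1/√2|000⟩ + 1/√2|010⟩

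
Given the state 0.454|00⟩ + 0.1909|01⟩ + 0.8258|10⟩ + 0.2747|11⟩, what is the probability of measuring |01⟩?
0.03644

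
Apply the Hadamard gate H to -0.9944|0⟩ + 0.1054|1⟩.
-0.6286|0⟩ - 0.7777|1⟩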